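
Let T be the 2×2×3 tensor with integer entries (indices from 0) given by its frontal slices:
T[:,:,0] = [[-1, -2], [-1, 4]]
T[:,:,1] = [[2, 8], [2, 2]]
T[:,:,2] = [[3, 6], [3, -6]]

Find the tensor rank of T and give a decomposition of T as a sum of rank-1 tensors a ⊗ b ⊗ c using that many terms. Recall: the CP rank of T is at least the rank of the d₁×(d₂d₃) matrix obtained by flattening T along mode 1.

rank(T) = 3

Lower bound: the mode-3 unfolding of T (rows indexed by k, columns by (i,j) = (0,0), (0,1), (1,0), (1,1)) is [[-1, -2, -1, 4], [2, 8, 2, 2], [3, 6, 3, -6]].
There the 3×3 minor on rows k ∈ {0, 1, 2}, columns (i,j) ∈ {(0,0), (0,1), (1,1)} is det [[-1, -2, 4], [2, 8, 2], [3, 6, -6]] = -24 ≠ 0, so this unfolding has rank ≥ 3; CP rank is at least every unfolding rank, so rank(T) ≥ 3. (Unfolding ranks only ever bound the CP rank from below — rank(T) can be strictly larger than all of them — so the matching upper bound has to come from an explicit 3-term decomposition.)
Upper bound: T is a sum of 3 rank-1 terms, T = [1, 1] ⊗ [1, -2] ⊗ [-1, -2, 1] + [1, 1] ⊗ [1, 0] ⊗ [0, 4, 2] + [2, -1] ⊗ [0, 1] ⊗ [-2, 2, 4] (one valid choice — decompositions are not unique — normalised so each a, b is primitive with positive first nonzero entry; check it by expanding all entries), so rank(T) ≤ 3.
These bounds meet, so rank(T) = 3.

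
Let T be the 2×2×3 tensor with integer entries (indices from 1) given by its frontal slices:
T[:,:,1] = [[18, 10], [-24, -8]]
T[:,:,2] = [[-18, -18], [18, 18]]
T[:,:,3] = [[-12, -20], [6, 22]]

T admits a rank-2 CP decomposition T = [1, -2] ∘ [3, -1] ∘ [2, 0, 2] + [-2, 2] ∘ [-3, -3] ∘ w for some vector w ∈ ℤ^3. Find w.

Subtract the known terms from T to get the rank-1 residual R = [-2, 2] ∘ [-3, -3] ∘ w, so R[i,j,k] = a[i]·b[j]·w[k]. Pick indices with nonzero a[1]·b[1] = (-2)·(-3) = 6. Only the fibre through (1,1,·) is needed: R[1,1,:] = T[1,1,:] − Σₗ aₗ[1]bₗ[1]cₗ = [18, -18, -12] − (1)·(3)·[2, 0, 2] = [12, -18, -18]. Then w[k] = R[1,1,k] / 6 for each k, giving w = [12, -18, -18] / 6 = [2, -3, -3].

w = [2, -3, -3]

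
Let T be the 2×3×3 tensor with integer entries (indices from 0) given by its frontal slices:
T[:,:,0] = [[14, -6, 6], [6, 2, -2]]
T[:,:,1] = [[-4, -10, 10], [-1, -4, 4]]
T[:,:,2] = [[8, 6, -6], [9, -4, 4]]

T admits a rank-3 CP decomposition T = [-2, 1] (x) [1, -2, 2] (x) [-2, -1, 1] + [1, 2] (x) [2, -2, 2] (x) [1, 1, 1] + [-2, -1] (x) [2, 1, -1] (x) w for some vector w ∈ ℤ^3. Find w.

w = [-2, 2, -2]

Subtract the known terms from T to get the rank-1 residual R = [-2, -1] (x) [2, 1, -1] (x) w, so R[i,j,k] = a[i]·b[j]·w[k]. Pick indices with nonzero a[0]·b[0] = (-2)·(2) = -4. Only the fibre through (0,0,·) is needed: R[0,0,:] = T[0,0,:] − Σₗ aₗ[0]bₗ[0]cₗ = [14, -4, 8] − (-2)·(1)·[-2, -1, 1] − (1)·(2)·[1, 1, 1] = [8, -8, 8]. Then w[k] = R[0,0,k] / -4 for each k, giving w = [8, -8, 8] / -4 = [-2, 2, -2].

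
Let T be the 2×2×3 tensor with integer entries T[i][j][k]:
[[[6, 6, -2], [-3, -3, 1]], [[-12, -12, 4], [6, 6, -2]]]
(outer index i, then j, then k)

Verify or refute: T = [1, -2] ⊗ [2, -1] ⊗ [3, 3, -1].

Yes

Reconstruct entrywise from the claimed factors. For example, T[0,1,2] = 1 and Σₗ aₗ[0]bₗ[1]cₗ[2] = (1)·(-1)·(-1) = 1; checking all 12 entries, every one matches. The claim holds.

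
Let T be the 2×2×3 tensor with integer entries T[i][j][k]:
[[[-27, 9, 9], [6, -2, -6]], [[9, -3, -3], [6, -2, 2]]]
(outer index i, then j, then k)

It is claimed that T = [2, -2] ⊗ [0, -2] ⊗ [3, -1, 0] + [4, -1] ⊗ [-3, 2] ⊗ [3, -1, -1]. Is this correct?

Reconstruct entry (0,0,0) from the claimed factors: Σₗ aₗ[0]bₗ[0]cₗ[0] = (2)·(0)·(3) + (4)·(-3)·(3) = -36, but T[0,0,0] = -27. The claim is false.

No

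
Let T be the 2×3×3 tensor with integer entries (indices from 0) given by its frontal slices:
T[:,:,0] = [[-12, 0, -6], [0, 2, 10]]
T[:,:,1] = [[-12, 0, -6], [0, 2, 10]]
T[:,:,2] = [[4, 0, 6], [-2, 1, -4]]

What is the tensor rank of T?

Lower bound: the mode-2 unfolding of T (rows indexed by j, columns by (i,k) = (0,0), (0,1), (0,2), (1,0), (1,1), (1,2)) is [[-12, -12, 4, 0, 0, -2], [0, 0, 0, 2, 2, 1], [-6, -6, 6, 10, 10, -4]].
There the 3×3 minor on rows j ∈ {0, 1, 2}, columns (i,k) ∈ {(0,0), (0,2), (1,0)} is det [[-12, 4, 0], [0, 0, 2], [-6, 6, 10]] = 96 ≠ 0, so this unfolding has rank ≥ 3; CP rank is at least every unfolding rank, so rank(T) ≥ 3. (Flattening ranks never certify an upper bound on CP rank; for that we must actually write T with 3 rank-1 terms.)
Upper bound: T is a sum of 3 rank-1 terms, T = (1, -1) ⊗ (0, 1, -1) ⊗ (2, 2, -2) + (1, 1) ⊗ (2, -1, -2) ⊗ (-2, -2, 0) + (2, -1) ⊗ (2, 1, 2) ⊗ (-2, -2, 1) (one valid choice — decompositions are not unique — normalised so each a, b is primitive with positive first nonzero entry; check it by expanding all entries), so rank(T) ≤ 3.
These bounds meet, so rank(T) = 3.

3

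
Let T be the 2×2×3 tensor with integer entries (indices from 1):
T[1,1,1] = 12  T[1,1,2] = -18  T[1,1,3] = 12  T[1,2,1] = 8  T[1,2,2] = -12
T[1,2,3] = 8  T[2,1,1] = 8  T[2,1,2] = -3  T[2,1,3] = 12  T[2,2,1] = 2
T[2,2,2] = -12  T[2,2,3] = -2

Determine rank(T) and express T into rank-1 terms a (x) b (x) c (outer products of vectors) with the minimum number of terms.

Lower bound: in the mode-2 unfolding of T (rows indexed by j, columns by (i,k)) the 2×2 minor on rows j ∈ {1, 2}, columns (i,k) ∈ {(1,1), (2,1)} is det [[12, 8], [8, 2]] = -40 ≠ 0, so that unfolding has rank ≥ 2 and hence rank(T) ≥ 2 (CP rank is at least every unfolding rank, though it can be larger).
Upper bound: with S_k = T[:,:,k], the two rank-1 terms a₁b₁ᵀ, a₂b₂ᵀ are the rank-1 members of the pencil x·S₁ + y·S₂.
det(x·S₁ + y·S₂) is −40·x² − 60·xy + 180·y² = (-20)·(2·x − 3·y)(x + 3·y), vanishing at (x:y) = (3:2) and (3:-1).
M₁ = 3·S₁ + 2·S₂ = [[0, 0], [18, -18]] = 18·(0, 1)(1, -1)ᵀ and M₂ = 3·S₁ − S₂ = [[54, 36], [27, 18]] = 9·(2, 1)(3, 2)ᵀ, so take a₁ = (0, 1), b₁ = (1, -1), a₂ = (2, 1), b₂ = (3, 2).
Each slice is an integer combination of E₁ = a₁b₁ᵀ and E₂ = a₂b₂ᵀ: S₁ = 2·E₁ + 2·E₂, S₂ = 6·E₁ − 3·E₂, S₃ = 6·E₁ + 2·E₂; reading off coefficients, c₁ = (2, 6, 6) and c₂ = (2, -3, 2).
Hence T = (0, 1) (x) (1, -1) (x) (2, 6, 6) + (2, 1) (x) (3, 2) (x) (2, -3, 2), so rank(T) ≤ 2.
These bounds meet, so rank(T) = 2.

rank(T) = 2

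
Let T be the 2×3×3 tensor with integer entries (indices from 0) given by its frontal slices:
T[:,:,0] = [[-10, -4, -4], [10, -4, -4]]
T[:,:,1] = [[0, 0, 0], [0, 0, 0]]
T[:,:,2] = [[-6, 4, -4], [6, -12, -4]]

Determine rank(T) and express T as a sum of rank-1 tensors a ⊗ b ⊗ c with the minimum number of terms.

Lower bound: in the mode-2 unfolding of T (rows indexed by j, columns by (i,k)) the 3×3 minor on rows j ∈ {0, 1, 2}, columns (i,k) ∈ {(0,0), (0,2), (1,0)} is det [[-10, -6, 10], [-4, 4, -4], [-4, -4, -4]] = 640 ≠ 0, so that unfolding has rank ≥ 3 and hence rank(T) ≥ 3 (CP rank is at least every unfolding rank, though it can be larger).
Upper bound: T is a sum of 3 rank-1 terms, T = [1, -1] ⊗ [1, 2, 0] ⊗ [-2, 0, 2] + [1, -1] ⊗ [2, -1, 0] ⊗ [-4, 0, -4] + [1, 1] ⊗ [0, 1, 1] ⊗ [-4, 0, -4] (written with every a and b primitive with positive leading entry and the scale carried by c; CP decompositions are not unique, and this one is verified by expanding entrywise), so rank(T) ≤ 3.
These bounds meet, so rank(T) = 3.

rank(T) = 3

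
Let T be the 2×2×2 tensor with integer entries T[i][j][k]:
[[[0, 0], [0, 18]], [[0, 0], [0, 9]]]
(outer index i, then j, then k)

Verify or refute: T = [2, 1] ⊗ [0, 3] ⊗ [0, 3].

Reconstruct entrywise from the claimed factors. For example, T[1,0,0] = 0 and Σₗ aₗ[1]bₗ[0]cₗ[0] = (1)·(0)·(0) = 0; checking all 8 entries, every one matches. The claim holds.

Yes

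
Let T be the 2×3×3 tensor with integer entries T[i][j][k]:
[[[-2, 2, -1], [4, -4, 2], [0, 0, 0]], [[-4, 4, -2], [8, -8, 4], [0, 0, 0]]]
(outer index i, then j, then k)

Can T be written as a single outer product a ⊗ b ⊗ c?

Yes

The mode-1 fibre T[:,0,0] = [-2, -4] gives a = [1, 2] (primitive direction); the mode-2 fibre T[0,:,0] = [-2, 4, 0] gives b = [1, -2, 0]; then c[k] = T[0,0,k] / (a[0]·b[0]) = [-2, 2, -1] / 1 = [-2, 2, -1].
Expanding [1, 2] ⊗ [1, -2, 0] ⊗ [-2, 2, -1] reproduces all 18 entries of T, so T = [1, 2] ⊗ [1, -2, 0] ⊗ [-2, 2, -1] and rank(T) ≤ 1.
Equivalently every frontal slice T[:,:,k] is c[k] times the rank-1 matrix [1, 2] ⊗ [1, -2, 0]. So T has rank 1 (it is nonzero).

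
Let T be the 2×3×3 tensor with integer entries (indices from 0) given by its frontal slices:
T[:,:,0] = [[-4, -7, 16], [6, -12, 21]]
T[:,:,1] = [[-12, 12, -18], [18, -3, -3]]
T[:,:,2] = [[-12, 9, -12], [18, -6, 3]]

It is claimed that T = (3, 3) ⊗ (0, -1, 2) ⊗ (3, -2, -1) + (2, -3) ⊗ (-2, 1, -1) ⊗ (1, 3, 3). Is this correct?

Reconstruct entrywise from the claimed factors. For example, T[1,1,2] = -6 and Σₗ aₗ[1]bₗ[1]cₗ[2] = (3)·(-1)·(-1) + (-3)·(1)·(3) = -6; checking all 18 entries, every one matches. The claim holds.

Yes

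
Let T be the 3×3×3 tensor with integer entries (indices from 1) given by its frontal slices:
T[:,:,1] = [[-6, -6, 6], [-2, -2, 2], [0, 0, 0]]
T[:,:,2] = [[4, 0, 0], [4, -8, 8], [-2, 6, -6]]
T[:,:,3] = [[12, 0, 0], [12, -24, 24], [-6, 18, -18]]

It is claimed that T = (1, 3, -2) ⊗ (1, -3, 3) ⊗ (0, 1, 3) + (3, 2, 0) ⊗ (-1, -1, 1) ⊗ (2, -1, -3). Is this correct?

No

Reconstruct entry (2,1,1) from the claimed factors: Σₗ aₗ[2]bₗ[1]cₗ[1] = (3)·(1)·(0) + (2)·(-1)·(2) = -4, but T[2,1,1] = -2. The claim is false.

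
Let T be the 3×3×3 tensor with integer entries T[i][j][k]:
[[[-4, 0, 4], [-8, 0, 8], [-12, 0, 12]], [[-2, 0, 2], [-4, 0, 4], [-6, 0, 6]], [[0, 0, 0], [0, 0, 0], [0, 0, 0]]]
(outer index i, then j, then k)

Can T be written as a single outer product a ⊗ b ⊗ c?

Yes

If T = a ⊗ b ⊗ c then every fibre of T is a multiple of the corresponding factor, so read the factors off the fibres through the nonzero entry T[0,0,0] = -4.
The mode-1 fibre T[:,0,0] = [-4, -2, 0] gives a = [2, 1, 0] (primitive direction); the mode-2 fibre T[0,:,0] = [-4, -8, -12] gives b = [1, 2, 3]; then c[k] = T[0,0,k] / (a[0]·b[0]) = [-4, 0, 4] / 2 = [-2, 0, 2].
Expanding [2, 1, 0] ⊗ [1, 2, 3] ⊗ [-2, 0, 2] reproduces all 27 entries of T, so T = [2, 1, 0] ⊗ [1, 2, 3] ⊗ [-2, 0, 2] and rank(T) ≤ 1.
Equivalently every frontal slice T[:,:,k] is c[k] times the rank-1 matrix [2, 1, 0] ⊗ [1, 2, 3]. So T has rank 1 (it is nonzero).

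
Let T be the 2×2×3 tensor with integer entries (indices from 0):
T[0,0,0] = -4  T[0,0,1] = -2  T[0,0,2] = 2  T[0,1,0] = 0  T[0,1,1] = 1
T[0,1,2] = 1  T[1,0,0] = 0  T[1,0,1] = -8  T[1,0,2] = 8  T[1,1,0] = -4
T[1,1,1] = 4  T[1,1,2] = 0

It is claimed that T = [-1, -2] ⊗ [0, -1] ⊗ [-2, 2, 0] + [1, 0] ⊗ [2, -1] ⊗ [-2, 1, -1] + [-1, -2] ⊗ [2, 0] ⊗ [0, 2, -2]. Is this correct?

Reconstruct entrywise from the claimed factors. For example, T[0,0,1] = -2 and Σₗ aₗ[0]bₗ[0]cₗ[1] = (-1)·(0)·(2) + (1)·(2)·(1) + (-1)·(2)·(2) = -2; checking all 12 entries, every one matches. The claim holds.

Yes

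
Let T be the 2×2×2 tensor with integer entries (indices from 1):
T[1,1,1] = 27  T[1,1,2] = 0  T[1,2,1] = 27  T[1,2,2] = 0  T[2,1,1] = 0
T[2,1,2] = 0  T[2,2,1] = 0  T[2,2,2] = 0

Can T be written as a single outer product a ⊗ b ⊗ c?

If T = a ⊗ b ⊗ c then every fibre of T is a multiple of the corresponding factor, so read the factors off the fibres through the nonzero entry T[1,1,1] = 27.
The mode-1 fibre T[:,1,1] = [27, 0] gives a = [1, 0] (primitive direction); the mode-2 fibre T[1,:,1] = [27, 27] gives b = [1, 1]; then c[k] = T[1,1,k] / (a[1]·b[1]) = [27, 0] / 1 = [27, 0].
Expanding [1, 0] ⊗ [1, 1] ⊗ [27, 0] reproduces all 8 entries of T, so T = [1, 0] ⊗ [1, 1] ⊗ [27, 0] and rank(T) ≤ 1.
Equivalently every frontal slice T[:,:,k] is c[k] times the rank-1 matrix [1, 0] ⊗ [1, 1]. So T has rank 1 (it is nonzero).

Yes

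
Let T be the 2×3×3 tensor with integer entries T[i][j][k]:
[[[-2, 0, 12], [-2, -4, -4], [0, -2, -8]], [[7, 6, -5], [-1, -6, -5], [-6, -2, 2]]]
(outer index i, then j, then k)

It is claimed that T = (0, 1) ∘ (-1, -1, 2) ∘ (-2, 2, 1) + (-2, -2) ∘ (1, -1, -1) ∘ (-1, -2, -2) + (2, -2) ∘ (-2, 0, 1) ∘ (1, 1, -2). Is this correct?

Reconstruct entry (1,0,0) from the claimed factors: Σₗ aₗ[1]bₗ[0]cₗ[0] = (1)·(-1)·(-2) + (-2)·(1)·(-1) + (-2)·(-2)·(1) = 8, but T[1,0,0] = 7. The claim is false.

No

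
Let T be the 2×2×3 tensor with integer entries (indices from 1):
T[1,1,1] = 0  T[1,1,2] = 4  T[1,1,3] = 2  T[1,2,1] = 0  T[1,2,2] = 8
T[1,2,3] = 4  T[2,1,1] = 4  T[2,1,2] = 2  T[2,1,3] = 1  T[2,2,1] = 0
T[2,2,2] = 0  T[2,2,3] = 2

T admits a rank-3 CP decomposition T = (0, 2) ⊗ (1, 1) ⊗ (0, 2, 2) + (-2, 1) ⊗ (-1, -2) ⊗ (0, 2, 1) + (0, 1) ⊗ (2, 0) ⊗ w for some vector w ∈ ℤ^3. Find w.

w = (2, 0, -1)

Subtract the known terms from T to get the rank-1 residual R = (0, 1) ⊗ (2, 0) ⊗ w, so R[i,j,k] = a[i]·b[j]·w[k]. Pick indices with nonzero a[2]·b[1] = (1)·(2) = 2. Only the fibre through (2,1,·) is needed: R[2,1,:] = T[2,1,:] − Σₗ aₗ[2]bₗ[1]cₗ = [4, 2, 1] − (2)·(1)·(0, 2, 2) − (1)·(-1)·(0, 2, 1) = [4, 0, -2]. Then w[k] = R[2,1,k] / 2 for each k, giving w = [4, 0, -2] / 2 = (2, 0, -1).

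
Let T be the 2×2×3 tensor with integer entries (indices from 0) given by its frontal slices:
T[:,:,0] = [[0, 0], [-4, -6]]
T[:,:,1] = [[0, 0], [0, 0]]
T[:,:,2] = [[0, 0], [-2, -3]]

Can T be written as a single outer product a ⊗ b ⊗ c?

Yes

If T = a ⊗ b ⊗ c then every fibre of T is a multiple of the corresponding factor, so read the factors off the fibres through the nonzero entry T[1,0,0] = -4.
The mode-1 fibre T[:,0,0] = [0, -4] gives a = [0, 1] (primitive direction); the mode-2 fibre T[1,:,0] = [-4, -6] gives b = [2, 3]; then c[k] = T[1,0,k] / (a[1]·b[0]) = [-4, 0, -2] / 2 = [-2, 0, -1].
Expanding [0, 1] ⊗ [2, 3] ⊗ [-2, 0, -1] reproduces all 12 entries of T, so T = [0, 1] ⊗ [2, 3] ⊗ [-2, 0, -1] and rank(T) ≤ 1.
Equivalently every frontal slice T[:,:,k] is c[k] times the rank-1 matrix [0, 1] ⊗ [2, 3]. So T has rank 1 (it is nonzero).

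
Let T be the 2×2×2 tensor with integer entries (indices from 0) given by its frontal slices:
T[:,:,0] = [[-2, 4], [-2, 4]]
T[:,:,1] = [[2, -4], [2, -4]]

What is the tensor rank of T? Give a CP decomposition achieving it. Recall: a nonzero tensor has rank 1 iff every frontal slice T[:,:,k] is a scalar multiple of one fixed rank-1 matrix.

Lower bound: T ≠ 0 (e.g. T[0,0,0] = -2), so rank(T) ≥ 1.
Upper bound: if T = a ∘ b ∘ c then every fibre of T is a multiple of the corresponding factor, so read the factors off the fibres through the nonzero entry T[0,0,0] = -2.
The mode-1 fibre T[:,0,0] = [-2, -2] gives a = [1, 1] (primitive direction); the mode-2 fibre T[0,:,0] = [-2, 4] gives b = [1, -2]; then c[k] = T[0,0,k] / (a[0]·b[0]) = [-2, 2] / 1 = [-2, 2].
Expanding [1, 1] ∘ [1, -2] ∘ [-2, 2] reproduces all 8 entries of T, so T = [1, 1] ∘ [1, -2] ∘ [-2, 2] and rank(T) ≤ 1.
These bounds meet, so rank(T) = 1.
Check entry T[1,1,0] = 4: (1)·(-2)·(-2) = 4.

rank(T) = 1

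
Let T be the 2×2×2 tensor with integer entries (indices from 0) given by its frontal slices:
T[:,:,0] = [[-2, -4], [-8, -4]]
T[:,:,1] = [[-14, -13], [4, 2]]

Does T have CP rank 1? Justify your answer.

No

The mode-3 unfolding of T (rows indexed by k, columns by (i,j) = (0,0), (0,1), (1,0), (1,1)) is [[-2, -4, -8, -4], [-14, -13, 4, 2]].
There the 2×2 minor on rows k ∈ {0, 1}, columns (i,j) ∈ {(0,0), (0,1)} is det [[-2, -4], [-14, -13]] = -30 ≠ 0, so this unfolding has rank ≥ 2; CP rank is at least every unfolding rank, so rank(T) ≥ 2.
In particular rank(T) ≥ 2 > 1, so T is not rank-1.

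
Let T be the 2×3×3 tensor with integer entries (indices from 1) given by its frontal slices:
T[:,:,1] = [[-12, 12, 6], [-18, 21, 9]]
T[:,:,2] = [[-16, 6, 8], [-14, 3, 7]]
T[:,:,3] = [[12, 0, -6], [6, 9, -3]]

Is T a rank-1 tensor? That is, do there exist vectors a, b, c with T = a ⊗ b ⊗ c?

The mode-2 unfolding of T (rows indexed by j, columns by (i,k) = (1,1), (1,2), (1,3), (2,1), (2,2), (2,3)) is [[-12, -16, 12, -18, -14, 6], [12, 6, 0, 21, 3, 9], [6, 8, -6, 9, 7, -3]].
There the 2×2 minor on rows j ∈ {1, 2}, columns (i,k) ∈ {(1,1), (1,2)} is det [[-12, -16], [12, 6]] = 120 ≠ 0, so this unfolding has rank ≥ 2; CP rank is at least every unfolding rank, so rank(T) ≥ 2.
In particular rank(T) ≥ 2 > 1, so T is not rank-1.

No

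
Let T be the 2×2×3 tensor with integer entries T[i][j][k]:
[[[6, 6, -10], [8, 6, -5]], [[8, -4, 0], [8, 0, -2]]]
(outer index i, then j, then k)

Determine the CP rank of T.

3

Lower bound: the mode-3 unfolding of T (rows indexed by k, columns by (i,j) = (0,0), (0,1), (1,0), (1,1)) is [[6, 8, 8, 8], [6, 6, -4, 0], [-10, -5, 0, -2]].
There the 3×3 minor on rows k ∈ {0, 1, 2}, columns (i,j) ∈ {(0,0), (0,1), (1,0)} is det [[6, 8, 8], [6, 6, -4], [-10, -5, 0]] = 440 ≠ 0, so this unfolding has rank ≥ 3; CP rank is at least every unfolding rank, so rank(T) ≥ 3. (This is only a lower bound: in general the CP rank may exceed every unfolding rank, so we still need to exhibit 3 rank-1 terms summing to T.)
Upper bound: T is a sum of 3 rank-1 terms, T = (1, -2) ⊗ (2, 1) ⊗ (0, 2, -1) + (1, 0) ⊗ (1, 0) ⊗ (-2, -2, -4) + (1, 1) ⊗ (1, 1) ⊗ (8, 4, -4) (one valid choice — decompositions are not unique — normalised so each a, b is primitive with positive first nonzero entry; check it by expanding all entries), so rank(T) ≤ 3.
These bounds meet, so rank(T) = 3.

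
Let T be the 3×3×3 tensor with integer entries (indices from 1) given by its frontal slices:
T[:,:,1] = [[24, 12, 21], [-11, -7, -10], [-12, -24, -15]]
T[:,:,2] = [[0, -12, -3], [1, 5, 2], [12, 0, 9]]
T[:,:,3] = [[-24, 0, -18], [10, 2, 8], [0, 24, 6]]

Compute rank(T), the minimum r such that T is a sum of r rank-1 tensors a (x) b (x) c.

2

Lower bound: the mode-3 unfolding of T (rows indexed by k, columns by (i,j) = (1,1), (1,2), (1,3), (2,1), (2,2), (2,3), (3,1), (3,2), (3,3)) is [[24, 12, 21, -11, -7, -10, -12, -24, -15], [0, -12, -3, 1, 5, 2, 12, 0, 9], [-24, 0, -18, 10, 2, 8, 0, 24, 6]].
There the 2×2 minor on rows k ∈ {1, 2}, columns (i,j) ∈ {(1,1), (1,2)} is det [[24, 12], [0, -12]] = -288 ≠ 0, so this unfolding has rank ≥ 2; CP rank is at least every unfolding rank, so rank(T) ≥ 2. (Unfolding ranks only ever bound the CP rank from below — rank(T) can be strictly larger than all of them — so the matching upper bound has to come from an explicit 2-term decomposition.)
Upper bound — finding two terms. Write S_k = T[:,:,k] for the frontal slices: S₁ = [[24, 12, 21], [-11, -7, -10], [-12, -24, -15]], S₂ = [[0, -12, -3], [1, 5, 2], [12, 0, 9]], S₃ = [[-24, 0, -18], [10, 2, 8], [0, 24, 6]].
If T = a₁ (x) b₁ (x) c₁ + a₂ (x) b₂ (x) c₂ then each S_k = c₁[k]·a₁b₁ᵀ + c₂[k]·a₂b₂ᵀ. S₁ and S₂ are linearly independent, so a₁b₁ᵀ and a₂b₂ᵀ must span the same plane of matrices: they are the rank-1 matrices of the form x·S₁ + y·S₂.
The 2×2 minor of x·S₁ + y·S₂ on rows {1,2}, columns {1,2} is −36·x² − 24·xy + 12·y² = (-12)·(3·x − y)(x + y), vanishing at (x:y) = (1:3) and (1:-1).
M₁ = S₁ + 3·S₂ = [[24, -24, 12], [-8, 8, -4], [24, -24, 12]] = 4·[3, -1, 3][2, -2, 1]ᵀ and M₂ = S₁ − S₂ = [[24, 24, 24], [-12, -12, -12], [-24, -24, -24]] = 12·[2, -1, -2][1, 1, 1]ᵀ, so take a₁ = [3, -1, 3], b₁ = [2, -2, 1], a₂ = [2, -1, -2], b₂ = [1, 1, 1].
Each slice is an integer combination of E₁ = a₁b₁ᵀ and E₂ = a₂b₂ᵀ: S₁ = E₁ + 9·E₂, S₂ = E₁ − 3·E₂, S₃ = −2·E₁ − 6·E₂; reading off coefficients, c₁ = [1, 1, -2] and c₂ = [9, -3, -6].
Hence T = [3, -1, 3] (x) [2, -2, 1] (x) [1, 1, -2] + [2, -1, -2] (x) [1, 1, 1] (x) [9, -3, -6], so rank(T) ≤ 2.
These bounds meet, so rank(T) = 2.
Check entry T[1,1,3] = -24: (3)·(2)·(-2) + (2)·(1)·(-6) = -24.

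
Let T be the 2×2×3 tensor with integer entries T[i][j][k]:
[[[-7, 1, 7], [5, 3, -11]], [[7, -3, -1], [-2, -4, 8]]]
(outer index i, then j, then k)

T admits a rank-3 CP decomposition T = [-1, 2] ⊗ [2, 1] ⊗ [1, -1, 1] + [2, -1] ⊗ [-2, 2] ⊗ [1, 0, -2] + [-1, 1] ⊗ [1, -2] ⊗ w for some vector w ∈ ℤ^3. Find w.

w = [1, 1, -1]

Subtract the known terms from T to get the rank-1 residual R = [-1, 1] ⊗ [1, -2] ⊗ w, so R[i,j,k] = a[i]·b[j]·w[k]. Pick indices with nonzero a[0]·b[0] = (-1)·(1) = -1. Only the fibre through (0,0,·) is needed: R[0,0,:] = T[0,0,:] − Σₗ aₗ[0]bₗ[0]cₗ = [-7, 1, 7] − (-1)·(2)·[1, -1, 1] − (2)·(-2)·[1, 0, -2] = [-1, -1, 1]. Then w[k] = R[0,0,k] / -1 for each k, giving w = [-1, -1, 1] / -1 = [1, 1, -1].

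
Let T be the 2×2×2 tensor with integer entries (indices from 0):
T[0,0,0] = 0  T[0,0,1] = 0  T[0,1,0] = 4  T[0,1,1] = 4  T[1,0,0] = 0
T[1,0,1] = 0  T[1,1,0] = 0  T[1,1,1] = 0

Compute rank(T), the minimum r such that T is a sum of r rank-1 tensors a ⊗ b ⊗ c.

Lower bound: T ≠ 0 (e.g. T[0,1,0] = 4), so rank(T) ≥ 1.
Upper bound: if T = a ⊗ b ⊗ c then every fibre of T is a multiple of the corresponding factor, so read the factors off the fibres through the nonzero entry T[0,1,0] = 4.
The mode-1 fibre T[:,1,0] = [4, 0] gives a = [1, 0] (primitive direction); the mode-2 fibre T[0,:,0] = [0, 4] gives b = [0, 1]; then c[k] = T[0,1,k] / (a[0]·b[1]) = [4, 4] / 1 = [4, 4].
Expanding [1, 0] ⊗ [0, 1] ⊗ [4, 4] reproduces all 8 entries of T, so T = [1, 0] ⊗ [0, 1] ⊗ [4, 4] and rank(T) ≤ 1.
These bounds meet, so rank(T) = 1.

1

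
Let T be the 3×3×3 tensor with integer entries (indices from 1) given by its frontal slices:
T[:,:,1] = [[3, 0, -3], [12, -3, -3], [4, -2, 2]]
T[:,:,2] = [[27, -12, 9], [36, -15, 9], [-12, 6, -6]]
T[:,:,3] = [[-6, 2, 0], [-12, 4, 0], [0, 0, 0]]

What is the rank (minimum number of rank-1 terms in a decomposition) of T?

Lower bound: the mode-3 unfolding of T (rows indexed by k, columns by (i,j) = (1,1), (1,2), (1,3), (2,1), (2,2), (2,3), (3,1), (3,2), (3,3)) is [[3, 0, -3, 12, -3, -3, 4, -2, 2], [27, -12, 9, 36, -15, 9, -12, 6, -6], [-6, 2, 0, -12, 4, 0, 0, 0, 0]].
There the 2×2 minor on rows k ∈ {1, 2}, columns (i,j) ∈ {(1,1), (1,2)} is det [[3, 0], [27, -12]] = -36 ≠ 0, so this unfolding has rank ≥ 2; CP rank is at least every unfolding rank, so rank(T) ≥ 2. (This is only a lower bound: in general the CP rank may exceed every unfolding rank, so we still need to exhibit 2 rank-1 terms summing to T.)
Upper bound — finding two terms. Write S_k = T[:,:,k] for the frontal slices: S₁ = [[3, 0, -3], [12, -3, -3], [4, -2, 2]], S₂ = [[27, -12, 9], [36, -15, 9], [-12, 6, -6]], S₃ = [[-6, 2, 0], [-12, 4, 0], [0, 0, 0]].
If T = a₁ ∘ b₁ ∘ c₁ + a₂ ∘ b₂ ∘ c₂ then each S_k = c₁[k]·a₁b₁ᵀ + c₂[k]·a₂b₂ᵀ. S₁ and S₂ are linearly independent, so a₁b₁ᵀ and a₂b₂ᵀ must span the same plane of matrices: they are the rank-1 matrices of the form x·S₁ + y·S₂.
The 2×2 minor of x·S₁ + y·S₂ on rows {1,2}, columns {1,2} is −9·x² + 18·xy + 27·y² = (-9)·(x − 3·y)(x + y), vanishing at (x:y) = (3:1) and (1:-1).
M₁ = 3·S₁ + S₂ = [[36, -12, 0], [72, -24, 0], [0, 0, 0]] = 12·[1, 2, 0][3, -1, 0]ᵀ and M₂ = S₁ − S₂ = [[-24, 12, -12], [-24, 12, -12], [16, -8, 8]] = (-4)·[3, 3, -2][2, -1, 1]ᵀ, so take a₁ = [1, 2, 0], b₁ = [3, -1, 0], a₂ = [3, 3, -2], b₂ = [2, -1, 1].
Each slice is an integer combination of E₁ = a₁b₁ᵀ and E₂ = a₂b₂ᵀ: S₁ = 3·E₁ − E₂, S₂ = 3·E₁ + 3·E₂, S₃ = −2·E₁; reading off coefficients, c₁ = [3, 3, -2] and c₂ = [-1, 3, 0].
Hence T = [1, 2, 0] ∘ [3, -1, 0] ∘ [3, 3, -2] + [3, 3, -2] ∘ [2, -1, 1] ∘ [-1, 3, 0], so rank(T) ≤ 2.
These bounds meet, so rank(T) = 2.

2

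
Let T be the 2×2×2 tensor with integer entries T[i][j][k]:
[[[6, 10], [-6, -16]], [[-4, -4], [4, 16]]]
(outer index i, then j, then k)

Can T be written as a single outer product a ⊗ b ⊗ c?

The mode-3 unfolding of T (rows indexed by k, columns by (i,j) = (0,0), (0,1), (1,0), (1,1)) is [[6, -6, -4, 4], [10, -16, -4, 16]].
There the 2×2 minor on rows k ∈ {0, 1}, columns (i,j) ∈ {(0,0), (0,1)} is det [[6, -6], [10, -16]] = -36 ≠ 0, so this unfolding has rank ≥ 2; CP rank is at least every unfolding rank, so rank(T) ≥ 2.
In particular rank(T) ≥ 2 > 1, so T is not rank-1.

No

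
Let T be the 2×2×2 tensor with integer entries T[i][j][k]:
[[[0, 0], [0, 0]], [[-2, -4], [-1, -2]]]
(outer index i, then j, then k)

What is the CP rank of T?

Lower bound: T ≠ 0 (e.g. T[1,0,0] = -2), so rank(T) ≥ 1.
Upper bound: if T = a ∘ b ∘ c then every fibre of T is a multiple of the corresponding factor, so read the factors off the fibres through the nonzero entry T[1,0,0] = -2.
The mode-1 fibre T[:,0,0] = [0, -2] gives a = [0, 1] (primitive direction); the mode-2 fibre T[1,:,0] = [-2, -1] gives b = [2, 1]; then c[k] = T[1,0,k] / (a[1]·b[0]) = [-2, -4] / 2 = [-1, -2].
Expanding [0, 1] ∘ [2, 1] ∘ [-1, -2] reproduces all 8 entries of T, so T = [0, 1] ∘ [2, 1] ∘ [-1, -2] and rank(T) ≤ 1.
These bounds meet, so rank(T) = 1.

1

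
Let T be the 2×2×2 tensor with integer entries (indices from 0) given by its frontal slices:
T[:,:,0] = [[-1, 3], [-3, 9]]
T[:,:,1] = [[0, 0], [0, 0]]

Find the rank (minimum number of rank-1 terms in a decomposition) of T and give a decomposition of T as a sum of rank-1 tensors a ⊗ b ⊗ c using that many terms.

Lower bound: T ≠ 0 (e.g. T[0,0,0] = -1), so rank(T) ≥ 1.
Upper bound: if T = a ⊗ b ⊗ c then every fibre of T is a multiple of the corresponding factor, so read the factors off the fibres through the nonzero entry T[0,0,0] = -1.
The mode-1 fibre T[:,0,0] = [-1, -3] gives a = (1, 3) (primitive direction); the mode-2 fibre T[0,:,0] = [-1, 3] gives b = (1, -3); then c[k] = T[0,0,k] / (a[0]·b[0]) = [-1, 0] / 1 = (-1, 0).
Expanding (1, 3) ⊗ (1, -3) ⊗ (-1, 0) reproduces all 8 entries of T, so T = (1, 3) ⊗ (1, -3) ⊗ (-1, 0) and rank(T) ≤ 1.
These bounds meet, so rank(T) = 1.

rank(T) = 1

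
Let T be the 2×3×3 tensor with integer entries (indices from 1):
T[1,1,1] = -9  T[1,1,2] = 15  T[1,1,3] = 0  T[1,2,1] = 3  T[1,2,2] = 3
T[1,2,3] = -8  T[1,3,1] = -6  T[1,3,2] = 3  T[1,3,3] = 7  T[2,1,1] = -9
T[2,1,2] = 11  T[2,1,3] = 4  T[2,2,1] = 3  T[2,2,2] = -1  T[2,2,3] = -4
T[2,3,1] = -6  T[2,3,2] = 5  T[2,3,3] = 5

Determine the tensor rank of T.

Lower bound: the mode-2 unfolding of T (rows indexed by j, columns by (i,k) = (1,1), (1,2), (1,3), (2,1), (2,2), (2,3)) is [[-9, 15, 0, -9, 11, 4], [3, 3, -8, 3, -1, -4], [-6, 3, 7, -6, 5, 5]].
There the 2×2 minor on rows j ∈ {1, 2}, columns (i,k) ∈ {(1,1), (1,2)} is det [[-9, 15], [3, 3]] = -72 ≠ 0, so this unfolding has rank ≥ 2; CP rank is at least every unfolding rank, so rank(T) ≥ 2. (Unfolding ranks only ever bound the CP rank from below — rank(T) can be strictly larger than all of them — so the matching upper bound has to come from an explicit 2-term decomposition.)
Upper bound — finding two terms. Write S_k = T[:,:,k] for the frontal slices: S₁ = [[-9, 3, -6], [-9, 3, -6]], S₂ = [[15, 3, 3], [11, -1, 5]], S₃ = [[0, -8, 7], [4, -4, 5]].
If T = a₁ ⊗ b₁ ⊗ c₁ + a₂ ⊗ b₂ ⊗ c₂ then each S_k = c₁[k]·a₁b₁ᵀ + c₂[k]·a₂b₂ᵀ. S₁ and S₂ are linearly independent, so a₁b₁ᵀ and a₂b₂ᵀ must span the same plane of matrices: they are the rank-1 matrices of the form x·S₁ + y·S₂.
The 2×2 minor of x·S₁ + y·S₂ on rows {1,2}, columns {1,2} is 48·xy − 48·y² = 48·(x − y)(y), vanishing at (x:y) = (1:1) and (1:0).
M₁ = S₁ + S₂ = [[6, 6, -3], [2, 2, -1]] = [3, 1][2, 2, -1]ᵀ and M₂ = S₁ = [[-9, 3, -6], [-9, 3, -6]] = (-3)·[1, 1][3, -1, 2]ᵀ, so take a₁ = [3, 1], b₁ = [2, 2, -1], a₂ = [1, 1], b₂ = [3, -1, 2].
Each slice is an integer combination of E₁ = a₁b₁ᵀ and E₂ = a₂b₂ᵀ: S₁ = −3·E₂, S₂ = E₁ + 3·E₂, S₃ = −E₁ + 2·E₂; reading off coefficients, c₁ = [0, 1, -1] and c₂ = [-3, 3, 2].
Hence T = [3, 1] ⊗ [2, 2, -1] ⊗ [0, 1, -1] + [1, 1] ⊗ [3, -1, 2] ⊗ [-3, 3, 2], so rank(T) ≤ 2.
These bounds meet, so rank(T) = 2.

2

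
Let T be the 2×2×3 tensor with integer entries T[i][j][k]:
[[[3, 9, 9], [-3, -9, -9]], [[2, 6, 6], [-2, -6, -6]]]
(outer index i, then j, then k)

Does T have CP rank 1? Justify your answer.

Yes

If T = a ⊗ b ⊗ c then every fibre of T is a multiple of the corresponding factor, so read the factors off the fibres through the nonzero entry T[0,0,0] = 3.
The mode-1 fibre T[:,0,0] = [3, 2] gives a = [3, 2] (primitive direction); the mode-2 fibre T[0,:,0] = [3, -3] gives b = [1, -1]; then c[k] = T[0,0,k] / (a[0]·b[0]) = [3, 9, 9] / 3 = [1, 3, 3].
Expanding [3, 2] ⊗ [1, -1] ⊗ [1, 3, 3] reproduces all 12 entries of T, so T = [3, 2] ⊗ [1, -1] ⊗ [1, 3, 3] and rank(T) ≤ 1.
Equivalently every frontal slice T[:,:,k] is c[k] times the rank-1 matrix [3, 2] ⊗ [1, -1]. So T has rank 1 (it is nonzero).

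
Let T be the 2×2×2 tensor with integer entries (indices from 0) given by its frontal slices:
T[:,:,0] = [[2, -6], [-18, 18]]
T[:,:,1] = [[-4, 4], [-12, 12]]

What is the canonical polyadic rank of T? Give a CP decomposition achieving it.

Lower bound: the mode-3 unfolding of T (rows indexed by k, columns by (i,j) = (0,0), (0,1), (1,0), (1,1)) is [[2, -6, -18, 18], [-4, 4, -12, 12]].
There the 2×2 minor on rows k ∈ {0, 1}, columns (i,j) ∈ {(0,0), (0,1)} is det [[2, -6], [-4, 4]] = -16 ≠ 0, so this unfolding has rank ≥ 2; CP rank is at least every unfolding rank, so rank(T) ≥ 2. (Unfolding ranks only ever bound the CP rank from below — rank(T) can be strictly larger than all of them — so the matching upper bound has to come from an explicit 2-term decomposition.)
Upper bound — finding two terms. Write S_k = T[:,:,k] for the frontal slices: S₀ = [[2, -6], [-18, 18]], S₁ = [[-4, 4], [-12, 12]].
If T = a₁ ⊗ b₁ ⊗ c₁ + a₂ ⊗ b₂ ⊗ c₂ then each S_k = c₁[k]·a₁b₁ᵀ + c₂[k]·a₂b₂ᵀ. S₀ and S₁ are linearly independent, so a₁b₁ᵀ and a₂b₂ᵀ must span the same plane of matrices: they are the rank-1 matrices of the form x·S₀ + y·S₁.
det(x·S₀ + y·S₁) is −72·x² − 48·xy = (-24)·(3·x + 2·y)(x), vanishing at (x:y) = (2:-3) and (0:1).
M₁ = 2·S₀ − 3·S₁ = [[16, -24], [0, 0]] = 8·[1, 0][2, -3]ᵀ and M₂ = S₁ = [[-4, 4], [-12, 12]] = (-4)·[1, 3][1, -1]ᵀ, so take a₁ = [1, 0], b₁ = [2, -3], a₂ = [1, 3], b₂ = [1, -1].
Each slice is an integer combination of E₁ = a₁b₁ᵀ and E₂ = a₂b₂ᵀ: S₀ = 4·E₁ − 6·E₂, S₁ = −4·E₂; reading off coefficients, c₁ = [4, 0] and c₂ = [-6, -4].
Hence T = [1, 0] ⊗ [2, -3] ⊗ [4, 0] + [1, 3] ⊗ [1, -1] ⊗ [-6, -4], so rank(T) ≤ 2.
These bounds meet, so rank(T) = 2.
Check entry T[0,0,0] = 2: (1)·(2)·(4) + (1)·(1)·(-6) = 2.

rank(T) = 2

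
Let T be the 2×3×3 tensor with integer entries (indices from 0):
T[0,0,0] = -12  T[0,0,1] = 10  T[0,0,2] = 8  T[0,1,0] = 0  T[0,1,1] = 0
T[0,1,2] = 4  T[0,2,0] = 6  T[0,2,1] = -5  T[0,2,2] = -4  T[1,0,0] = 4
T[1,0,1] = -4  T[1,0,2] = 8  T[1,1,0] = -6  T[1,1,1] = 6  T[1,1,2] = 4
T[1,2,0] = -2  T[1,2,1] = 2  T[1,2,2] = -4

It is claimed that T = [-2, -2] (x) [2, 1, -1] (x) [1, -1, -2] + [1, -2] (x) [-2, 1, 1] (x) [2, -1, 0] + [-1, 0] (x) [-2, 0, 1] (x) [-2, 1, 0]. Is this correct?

Reconstruct entry (0,0,1) from the claimed factors: Σₗ aₗ[0]bₗ[0]cₗ[1] = (-2)·(2)·(-1) + (1)·(-2)·(-1) + (-1)·(-2)·(1) = 8, but T[0,0,1] = 10. The claim is false.

No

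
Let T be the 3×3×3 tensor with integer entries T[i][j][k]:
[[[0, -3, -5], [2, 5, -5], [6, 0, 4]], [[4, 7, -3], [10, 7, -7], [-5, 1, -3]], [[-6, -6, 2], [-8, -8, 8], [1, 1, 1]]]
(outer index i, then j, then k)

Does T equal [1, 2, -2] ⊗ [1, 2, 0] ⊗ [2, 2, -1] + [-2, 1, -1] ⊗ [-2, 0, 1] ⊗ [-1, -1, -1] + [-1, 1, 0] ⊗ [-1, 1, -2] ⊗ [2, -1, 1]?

No

Reconstruct entry (0,0,2) from the claimed factors: Σₗ aₗ[0]bₗ[0]cₗ[2] = (1)·(1)·(-1) + (-2)·(-2)·(-1) + (-1)·(-1)·(1) = -4, but T[0,0,2] = -5. The claim is false.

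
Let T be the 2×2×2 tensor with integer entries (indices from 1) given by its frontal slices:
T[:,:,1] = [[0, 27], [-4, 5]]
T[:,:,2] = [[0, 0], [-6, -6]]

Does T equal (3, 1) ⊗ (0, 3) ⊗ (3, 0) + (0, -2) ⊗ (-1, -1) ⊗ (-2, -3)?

Reconstruct entrywise from the claimed factors. For example, T[1,1,1] = 0 and Σₗ aₗ[1]bₗ[1]cₗ[1] = (3)·(0)·(3) + (0)·(-1)·(-2) = 0; checking all 8 entries, every one matches. The claim holds.

Yes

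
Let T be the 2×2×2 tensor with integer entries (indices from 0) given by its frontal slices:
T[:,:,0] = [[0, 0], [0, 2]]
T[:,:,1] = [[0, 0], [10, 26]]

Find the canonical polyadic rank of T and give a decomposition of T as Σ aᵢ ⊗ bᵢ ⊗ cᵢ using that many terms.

rank(T) = 2

Lower bound: the mode-2 unfolding of T (rows indexed by j, columns by (i,k) = (0,0), (0,1), (1,0), (1,1)) is [[0, 0, 0, 10], [0, 0, 2, 26]].
There the 2×2 minor on rows j ∈ {0, 1}, columns (i,k) ∈ {(1,0), (1,1)} is det [[0, 10], [2, 26]] = -20 ≠ 0, so this unfolding has rank ≥ 2; CP rank is at least every unfolding rank, so rank(T) ≥ 2. (Flattening ranks never certify an upper bound on CP rank; for that we must actually write T with 2 rank-1 terms.)
Upper bound — finding two terms. Every mode-1 slice of T is a multiple of one matrix: T[i,:,:] = a[i]·M with a = (0, 1) and M = [[0, 10], [2, 26]] (rows indexed by j, columns by k). So it suffices to write M as a sum of two rank-1 matrices.
Splitting M by its rows (j = 0, 1), M = (1, 0)(0, 10)ᵀ + (0, 1)(2, 26)ᵀ.
Hence T = (0, 1) ⊗ (1, 0) ⊗ (0, 10) + (0, 1) ⊗ (0, 1) ⊗ (2, 26), so rank(T) ≤ 2.
These bounds meet, so rank(T) = 2.
Check entry T[1,1,0] = 2: (1)·(0)·(0) + (1)·(1)·(2) = 2.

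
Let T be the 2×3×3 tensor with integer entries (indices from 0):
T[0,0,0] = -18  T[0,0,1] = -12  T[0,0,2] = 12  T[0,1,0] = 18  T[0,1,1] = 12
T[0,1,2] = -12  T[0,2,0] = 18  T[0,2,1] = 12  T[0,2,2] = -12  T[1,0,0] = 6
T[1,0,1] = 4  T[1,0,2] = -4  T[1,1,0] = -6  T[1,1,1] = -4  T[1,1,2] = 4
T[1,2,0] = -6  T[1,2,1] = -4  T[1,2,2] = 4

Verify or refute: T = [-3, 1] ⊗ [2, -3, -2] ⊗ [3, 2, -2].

No

Reconstruct entry (0,1,0) from the claimed factors: Σₗ aₗ[0]bₗ[1]cₗ[0] = (-3)·(-3)·(3) = 27, but T[0,1,0] = 18. The claim is false.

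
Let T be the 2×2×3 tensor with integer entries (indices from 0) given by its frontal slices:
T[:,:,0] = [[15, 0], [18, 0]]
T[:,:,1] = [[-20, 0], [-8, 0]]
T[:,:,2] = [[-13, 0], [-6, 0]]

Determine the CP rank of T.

Lower bound: the mode-1 unfolding of T (rows indexed by i, columns by (j,k) = (0,0), (0,1), (0,2), (1,0), (1,1), (1,2)) is [[15, -20, -13, 0, 0, 0], [18, -8, -6, 0, 0, 0]].
There the 2×2 minor on rows i ∈ {0, 1}, columns (j,k) ∈ {(0,0), (0,1)} is det [[15, -20], [18, -8]] = 240 ≠ 0, so this unfolding has rank ≥ 2; CP rank is at least every unfolding rank, so rank(T) ≥ 2. (This is only a lower bound: in general the CP rank may exceed every unfolding rank, so we still need to exhibit 2 rank-1 terms summing to T.)
Upper bound — finding two terms. Every mode-2 slice of T is a multiple of one matrix: T[:,j,:] = b[j]·M with b = (1, 0) and M = [[15, -20, -13], [18, -8, -6]] (rows indexed by i, columns by k). So it suffices to write M as a sum of two rank-1 matrices.
Splitting M by its rows (i = 0, 1), M = (1, 0)(15, -20, -13)ᵀ + (0, 1)(18, -8, -6)ᵀ.
Hence T = (1, 0) ⊗ (1, 0) ⊗ (15, -20, -13) + (0, 1) ⊗ (1, 0) ⊗ (18, -8, -6), so rank(T) ≤ 2.
These bounds meet, so rank(T) = 2.

2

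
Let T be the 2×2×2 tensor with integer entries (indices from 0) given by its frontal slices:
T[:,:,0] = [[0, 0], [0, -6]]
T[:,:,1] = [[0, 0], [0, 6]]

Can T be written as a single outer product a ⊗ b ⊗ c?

Yes

If T = a ⊗ b ⊗ c then every fibre of T is a multiple of the corresponding factor, so read the factors off the fibres through the nonzero entry T[1,1,0] = -6.
The mode-1 fibre T[:,1,0] = [0, -6] gives a = (0, 1) (primitive direction); the mode-2 fibre T[1,:,0] = [0, -6] gives b = (0, 1); then c[k] = T[1,1,k] / (a[1]·b[1]) = [-6, 6] / 1 = (-6, 6).
Expanding (0, 1) ⊗ (0, 1) ⊗ (-6, 6) reproduces all 8 entries of T, so T = (0, 1) ⊗ (0, 1) ⊗ (-6, 6) and rank(T) ≤ 1.
Equivalently every frontal slice T[:,:,k] is c[k] times the rank-1 matrix (0, 1) ⊗ (0, 1). So T has rank 1 (it is nonzero).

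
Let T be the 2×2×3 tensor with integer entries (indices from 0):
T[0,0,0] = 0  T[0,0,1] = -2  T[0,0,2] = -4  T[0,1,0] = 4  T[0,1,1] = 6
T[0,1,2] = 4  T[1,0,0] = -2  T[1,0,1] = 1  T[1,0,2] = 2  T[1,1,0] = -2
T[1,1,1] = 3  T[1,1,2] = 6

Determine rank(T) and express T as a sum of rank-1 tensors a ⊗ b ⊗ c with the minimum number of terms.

rank(T) = 3

Lower bound: the mode-3 unfolding of T (rows indexed by k, columns by (i,j) = (0,0), (0,1), (1,0), (1,1)) is [[0, 4, -2, -2], [-2, 6, 1, 3], [-4, 4, 2, 6]].
There the 3×3 minor on rows k ∈ {0, 1, 2}, columns (i,j) ∈ {(0,0), (0,1), (1,0)} is det [[0, 4, -2], [-2, 6, 1], [-4, 4, 2]] = -32 ≠ 0, so this unfolding has rank ≥ 3; CP rank is at least every unfolding rank, so rank(T) ≥ 3. (Flattening ranks never certify an upper bound on CP rank; for that we must actually write T with 3 rank-1 terms.)
Upper bound: T is a sum of 3 rank-1 terms, T = (0, 1) ⊗ (1, 1) ⊗ (-2, 2, 4) + (1, 0) ⊗ (0, 1) ⊗ (4, 4, 0) + (2, 1) ⊗ (1, -1) ⊗ (0, -1, -2) (written with every a and b primitive with positive leading entry and the scale carried by c; CP decompositions are not unique, and this one is verified by expanding entrywise), so rank(T) ≤ 3.
These bounds meet, so rank(T) = 3.
Check entry T[0,1,0] = 4: (0)·(1)·(-2) + (1)·(1)·(4) + (2)·(-1)·(0) = 4.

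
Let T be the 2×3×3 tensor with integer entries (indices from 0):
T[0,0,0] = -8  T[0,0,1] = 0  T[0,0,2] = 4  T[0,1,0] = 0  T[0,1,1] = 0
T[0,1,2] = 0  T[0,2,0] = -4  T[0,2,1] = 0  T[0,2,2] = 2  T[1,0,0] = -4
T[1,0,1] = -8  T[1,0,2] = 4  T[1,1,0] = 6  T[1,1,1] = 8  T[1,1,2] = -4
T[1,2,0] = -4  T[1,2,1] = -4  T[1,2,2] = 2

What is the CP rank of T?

3

Lower bound: in the mode-2 unfolding of T (rows indexed by j, columns by (i,k)) the 3×3 minor on rows j ∈ {0, 1, 2}, columns (i,k) ∈ {(0,0), (1,0), (1,1)} is det [[-8, -4, -8], [0, 6, 8], [-4, -4, -4]] = -128 ≠ 0, so that unfolding has rank ≥ 3 and hence rank(T) ≥ 3 (CP rank is at least every unfolding rank, though it can be larger).
Upper bound: T is a sum of 3 rank-1 terms, T = [0, 1] ⊗ [0, 1, -1] ⊗ [4, 4, -2] + [0, 1] ⊗ [2, -1, 0] ⊗ [-2, -4, 2] + [1, 0] ⊗ [2, 0, 1] ⊗ [-4, 0, 2] (written with every a and b primitive with positive leading entry and the scale carried by c; CP decompositions are not unique, and this one is verified by expanding entrywise), so rank(T) ≤ 3.
These bounds meet, so rank(T) = 3.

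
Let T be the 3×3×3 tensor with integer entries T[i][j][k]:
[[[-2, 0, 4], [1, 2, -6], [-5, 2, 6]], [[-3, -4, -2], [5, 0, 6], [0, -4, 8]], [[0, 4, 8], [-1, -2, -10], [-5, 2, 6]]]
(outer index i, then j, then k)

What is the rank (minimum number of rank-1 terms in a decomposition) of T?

Lower bound: the mode-1 unfolding of T (rows indexed by i, columns by (j,k) = (0,0), (0,1), (0,2), (1,0), (1,1), (1,2), (2,0), (2,1), (2,2)) is [[-2, 0, 4, 1, 2, -6, -5, 2, 6], [-3, -4, -2, 5, 0, 6, 0, -4, 8], [0, 4, 8, -1, -2, -10, -5, 2, 6]].
There the 3×3 minor on rows i ∈ {0, 1, 2}, columns (j,k) ∈ {(0,0), (0,1), (1,0)} is det [[-2, 0, 1], [-3, -4, 5], [0, 4, -1]] = 20 ≠ 0, so this unfolding has rank ≥ 3; CP rank is at least every unfolding rank, so rank(T) ≥ 3. (This is only a lower bound: in general the CP rank may exceed every unfolding rank, so we still need to exhibit 3 rank-1 terms summing to T.)
Upper bound: T is a sum of 3 rank-1 terms, T = [0, 1, -1] (x) [1, -1, 0] (x) [-2, -4, -4] + [1, -2, 1] (x) [0, 1, 1] (x) [-1, 2, -2] + [2, 1, 2] (x) [1, -1, 2] (x) [-1, 0, 2] (one valid choice — decompositions are not unique — normalised so each a, b is primitive with positive first nonzero entry; check it by expanding all entries), so rank(T) ≤ 3.
These bounds meet, so rank(T) = 3.

3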